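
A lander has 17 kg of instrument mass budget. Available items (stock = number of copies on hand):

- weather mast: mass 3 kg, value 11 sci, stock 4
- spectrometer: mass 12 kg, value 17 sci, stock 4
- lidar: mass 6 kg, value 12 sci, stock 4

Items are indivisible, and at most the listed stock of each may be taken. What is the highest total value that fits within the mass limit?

45 sci

Best selections within mass 17 and stock limits:
- 3×weather mast + 1×lidar: mass 15, value 45
- 4×weather mast: mass 12, value 44
- 1×weather mast + 2×lidar: mass 15, value 35
- 2×weather mast + 1×lidar: mass 12, value 34
Best: 45 sci.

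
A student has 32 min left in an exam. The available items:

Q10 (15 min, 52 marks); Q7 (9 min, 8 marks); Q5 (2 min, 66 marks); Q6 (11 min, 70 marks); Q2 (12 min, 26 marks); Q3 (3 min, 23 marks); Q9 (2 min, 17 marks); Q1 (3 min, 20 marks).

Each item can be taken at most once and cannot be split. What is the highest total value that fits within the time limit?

211 marks

Check high-value combinations within 32 min:
- Q10+Q5+Q6+Q3: time 15+2+11+3=31, value 52+66+70+23=211
- Q10+Q5+Q6+Q1: time 15+2+11+3=31, value 52+66+70+20=208
- Q10+Q5+Q6+Q9: time 15+2+11+2=30, value 52+66+70+17=205
- Q5+Q6+Q2+Q3+Q1: time 2+11+12+3+3=31, value 66+70+26+23+20=205
Best: 211 marks.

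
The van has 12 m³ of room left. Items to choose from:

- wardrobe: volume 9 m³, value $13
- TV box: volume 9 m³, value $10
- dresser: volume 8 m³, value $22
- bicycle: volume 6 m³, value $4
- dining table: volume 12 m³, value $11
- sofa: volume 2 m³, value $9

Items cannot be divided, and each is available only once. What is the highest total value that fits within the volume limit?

$31

This is a 0/1 knapsack; check combinations near the capacity.
- dresser+sofa: volume 8+2=10, value 22+9=31
- dresser: volume 8, value 22
- wardrobe+sofa: volume 9+2=11, value 13+9=22
- TV box+sofa: volume 9+2=11, value 10+9=19
- bicycle+sofa: volume 6+2=8, value 4+9=13
Best: $31.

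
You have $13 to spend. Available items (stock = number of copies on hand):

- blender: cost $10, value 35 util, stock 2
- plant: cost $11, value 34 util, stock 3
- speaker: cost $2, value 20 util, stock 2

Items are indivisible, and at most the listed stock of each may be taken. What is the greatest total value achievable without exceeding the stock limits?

55 util

Best selections within cost 13 and stock limits:
- 1×blender + 1×speaker: cost 12, value 55
- 1×plant + 1×speaker: cost 13, value 54
- 2×speaker: cost 4, value 40
Best: 55 util.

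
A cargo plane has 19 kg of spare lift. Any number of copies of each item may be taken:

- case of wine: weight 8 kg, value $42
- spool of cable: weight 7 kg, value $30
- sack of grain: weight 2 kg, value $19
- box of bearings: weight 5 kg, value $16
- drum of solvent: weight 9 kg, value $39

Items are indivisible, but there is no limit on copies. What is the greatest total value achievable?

Best value-per-unit is sack of grain at 19/2, and filling with it alone uses weight 9×2=18. No mix of the others beats 9×19 = 171.

$171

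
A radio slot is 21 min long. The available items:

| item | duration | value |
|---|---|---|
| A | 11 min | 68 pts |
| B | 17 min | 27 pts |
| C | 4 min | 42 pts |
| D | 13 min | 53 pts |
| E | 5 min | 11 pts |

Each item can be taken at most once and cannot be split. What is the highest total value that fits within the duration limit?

121 pts

This is a 0/1 knapsack; check combinations near the capacity.
- A+C+E: duration 11+4+5=20, value 68+42+11=121
- A+C: duration 11+4=15, value 68+42=110
- C+D: duration 4+13=17, value 42+53=95
- A+E: duration 11+5=16, value 68+11=79
- B+C: duration 17+4=21, value 27+42=69
Best: 121 pts.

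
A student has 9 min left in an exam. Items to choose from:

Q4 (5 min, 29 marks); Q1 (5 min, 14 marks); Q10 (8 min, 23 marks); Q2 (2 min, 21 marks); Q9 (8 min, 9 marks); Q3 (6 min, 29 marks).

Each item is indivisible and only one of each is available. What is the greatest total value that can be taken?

50 marks

Check high-value combinations within 9 min:
- Q4+Q2: time 5+2=7, value 29+21=50
- Q2+Q3: time 2+6=8, value 21+29=50
- Q1+Q2: time 5+2=7, value 14+21=35
Best: 50 marks.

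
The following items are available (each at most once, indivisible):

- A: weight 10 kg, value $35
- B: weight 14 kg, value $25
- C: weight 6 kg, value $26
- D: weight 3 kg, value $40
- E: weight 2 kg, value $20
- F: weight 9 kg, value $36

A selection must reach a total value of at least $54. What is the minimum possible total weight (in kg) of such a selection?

Subsets with value ≥ 54, sorted by total weight:
- D+E: weight 5, value 60
- C+D: weight 9, value 66
- C+D+E: weight 11, value 86
Minimum weight: 5 kg.

5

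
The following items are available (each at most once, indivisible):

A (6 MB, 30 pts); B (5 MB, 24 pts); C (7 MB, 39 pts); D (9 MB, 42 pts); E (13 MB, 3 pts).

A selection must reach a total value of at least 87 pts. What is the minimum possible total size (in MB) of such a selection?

Subsets with value ≥ 87, sorted by total size:
- A+B+C: size 18, value 93
- A+B+D: size 20, value 96
Minimum size: 18 MB.

18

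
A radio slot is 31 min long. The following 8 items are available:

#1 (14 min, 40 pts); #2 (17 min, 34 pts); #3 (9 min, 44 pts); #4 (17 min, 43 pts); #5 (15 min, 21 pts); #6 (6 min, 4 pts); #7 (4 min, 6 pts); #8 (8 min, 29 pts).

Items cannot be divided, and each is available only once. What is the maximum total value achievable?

This is a 0/1 knapsack; check combinations near the capacity.
- #1+#3+#8: duration 14+9+8=31, value 40+44+29=113
- #3+#4+#7: duration 9+17+4=30, value 44+43+6=93
- #1+#3+#7: duration 14+9+4=27, value 40+44+6=90
- #1+#3+#6: duration 14+9+6=29, value 40+44+4=88
Best: 113 pts.

113 pts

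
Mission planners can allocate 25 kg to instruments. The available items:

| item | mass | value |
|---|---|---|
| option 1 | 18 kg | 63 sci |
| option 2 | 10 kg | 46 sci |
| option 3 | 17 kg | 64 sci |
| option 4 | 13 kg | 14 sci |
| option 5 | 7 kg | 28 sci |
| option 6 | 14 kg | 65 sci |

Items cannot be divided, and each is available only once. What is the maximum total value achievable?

111 sci

Check high-value combinations within 25 kg:
- option 2+option 6: mass 10+14=24, value 46+65=111
- option 5+option 6: mass 7+14=21, value 28+65=93
- option 3+option 5: mass 17+7=24, value 64+28=92
- option 1+option 5: mass 18+7=25, value 63+28=91
- option 2+option 5: mass 10+7=17, value 46+28=74
Best: 111 sci.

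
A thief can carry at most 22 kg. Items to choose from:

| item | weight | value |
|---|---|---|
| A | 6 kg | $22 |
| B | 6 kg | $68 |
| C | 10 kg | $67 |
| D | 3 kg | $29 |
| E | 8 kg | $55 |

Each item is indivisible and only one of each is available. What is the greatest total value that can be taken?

$164

This is a 0/1 knapsack; check combinations near the capacity.
- B+C+D: weight 6+10+3=19, value 68+67+29=164
- A+B+C: weight 6+6+10=22, value 22+68+67=157
- B+D+E: weight 6+3+8=17, value 68+29+55=152
Best: $164.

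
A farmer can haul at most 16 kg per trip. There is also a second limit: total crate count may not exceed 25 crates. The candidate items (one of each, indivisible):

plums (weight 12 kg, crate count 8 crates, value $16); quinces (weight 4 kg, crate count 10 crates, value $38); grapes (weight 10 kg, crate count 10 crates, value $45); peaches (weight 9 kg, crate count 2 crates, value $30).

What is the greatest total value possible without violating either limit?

$83

Feasible sets respecting both limits:
- quinces+grapes: weight 14, crate count 20, value 83
- quinces+peaches: weight 13, crate count 12, value 68
- plums+quinces: weight 16, crate count 18, value 54
Best: $83.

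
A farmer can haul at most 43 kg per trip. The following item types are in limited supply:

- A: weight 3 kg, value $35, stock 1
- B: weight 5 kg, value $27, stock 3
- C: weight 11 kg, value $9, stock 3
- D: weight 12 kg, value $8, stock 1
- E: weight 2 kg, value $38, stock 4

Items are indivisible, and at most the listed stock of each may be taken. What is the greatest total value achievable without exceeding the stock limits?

Top feasible selections:
- 1×A + 3×B + 1×C + 4×E: weight 37, value 277
- 1×A + 3×B + 1×D + 4×E: weight 38, value 276
- 1×A + 3×B + 4×E: weight 26, value 268
- 1×A + 2×B + 2×C + 4×E: weight 43, value 259
Best: $277.

$277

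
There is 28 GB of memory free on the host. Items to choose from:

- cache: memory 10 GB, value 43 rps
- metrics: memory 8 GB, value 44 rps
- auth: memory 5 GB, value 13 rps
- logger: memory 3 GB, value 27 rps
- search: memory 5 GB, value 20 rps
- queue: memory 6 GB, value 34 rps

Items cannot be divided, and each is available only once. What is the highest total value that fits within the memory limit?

Check high-value combinations within 28 GB:
- cache+metrics+logger+queue: memory 10+8+3+6=27, value 43+44+27+34=148
- metrics+auth+logger+search+queue: memory 8+5+3+5+6=27, value 44+13+27+20+34=138
- cache+metrics+logger+search: memory 10+8+3+5=26, value 43+44+27+20=134
- cache+metrics+auth+logger: memory 10+8+5+3=26, value 43+44+13+27=127
- metrics+logger+search+queue: memory 8+3+5+6=22, value 44+27+20+34=125
Best: 148 rps.

148 rps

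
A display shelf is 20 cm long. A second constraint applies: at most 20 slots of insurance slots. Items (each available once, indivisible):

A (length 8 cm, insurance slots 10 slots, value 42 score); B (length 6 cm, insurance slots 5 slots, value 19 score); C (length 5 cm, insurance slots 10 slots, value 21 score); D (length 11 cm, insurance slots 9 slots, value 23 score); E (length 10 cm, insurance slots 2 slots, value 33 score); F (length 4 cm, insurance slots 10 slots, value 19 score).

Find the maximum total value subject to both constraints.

Feasible sets respecting both limits:
- A+E: length 18, insurance slots 12, value 75
- B+E+F: length 20, insurance slots 17, value 71
- A+D: length 19, insurance slots 19, value 65
Best: 75 score.

75 score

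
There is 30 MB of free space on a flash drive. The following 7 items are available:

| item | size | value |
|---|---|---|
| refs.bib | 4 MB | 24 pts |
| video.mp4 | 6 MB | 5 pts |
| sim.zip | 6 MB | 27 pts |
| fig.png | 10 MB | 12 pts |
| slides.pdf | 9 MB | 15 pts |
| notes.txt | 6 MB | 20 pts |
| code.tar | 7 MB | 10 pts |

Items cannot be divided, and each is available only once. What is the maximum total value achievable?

86 pts

This is a 0/1 knapsack; check combinations near the capacity.
- refs.bib+sim.zip+slides.pdf+notes.txt: size 4+6+9+6=25, value 24+27+15+20=86
- refs.bib+video.mp4+sim.zip+notes.txt+code.tar: size 4+6+6+6+7=29, value 24+5+27+20+10=86
- refs.bib+sim.zip+fig.png+notes.txt: size 4+6+10+6=26, value 24+27+12+20=83
Best: 86 pts.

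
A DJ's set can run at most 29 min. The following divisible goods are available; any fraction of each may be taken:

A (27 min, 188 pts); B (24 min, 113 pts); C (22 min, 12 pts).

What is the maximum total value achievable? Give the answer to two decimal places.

197.42

Take in order of value per unit:
- A (188/27 per unit): all 27 → value 188, running total 188.00
- B (113/24 per unit): 2 of 24 → value 2×113/24 = 9.4167, running total 197.42
Total 197.42.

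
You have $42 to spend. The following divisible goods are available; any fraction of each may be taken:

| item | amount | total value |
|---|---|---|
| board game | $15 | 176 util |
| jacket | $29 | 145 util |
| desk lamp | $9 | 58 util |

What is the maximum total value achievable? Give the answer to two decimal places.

324.00

Take in order of value per unit:
- board game (176/15 per unit): all 15 → value 176, running total 176.00
- desk lamp (58/9 per unit): all 9 → value 58, running total 234.00
- jacket (145/29 per unit): 18 of 29 → value 18×145/29 = 90.0000, running total 324.00
Total 324.00.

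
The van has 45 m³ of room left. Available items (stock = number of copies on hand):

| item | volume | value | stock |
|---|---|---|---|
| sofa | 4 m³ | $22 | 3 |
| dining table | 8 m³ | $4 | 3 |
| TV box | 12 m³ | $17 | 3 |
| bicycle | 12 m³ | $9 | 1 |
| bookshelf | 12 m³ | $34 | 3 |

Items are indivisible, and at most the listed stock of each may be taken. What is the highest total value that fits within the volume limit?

Top feasible selections:
- 2×sofa + 3×bookshelf: volume 44, value 146
- 3×sofa + 1×dining table + 2×bookshelf: volume 44, value 138
- 3×sofa + 2×bookshelf: volume 36, value 134
Best: $146.

$146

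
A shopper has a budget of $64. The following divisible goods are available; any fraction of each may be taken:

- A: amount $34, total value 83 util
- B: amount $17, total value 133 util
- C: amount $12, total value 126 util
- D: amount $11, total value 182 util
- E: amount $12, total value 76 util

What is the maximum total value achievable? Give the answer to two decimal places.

546.29

Take in order of value per unit:
- D (182/11 per unit): all 11 → value 182, running total 182.00
- C (126/12 per unit): all 12 → value 126, running total 308.00
- B (133/17 per unit): all 17 → value 133, running total 441.00
- E (76/12 per unit): all 12 → value 76, running total 517.00
- A (83/34 per unit): 12 of 34 → value 12×83/34 = 29.2941, running total 546.29
Total 546.29.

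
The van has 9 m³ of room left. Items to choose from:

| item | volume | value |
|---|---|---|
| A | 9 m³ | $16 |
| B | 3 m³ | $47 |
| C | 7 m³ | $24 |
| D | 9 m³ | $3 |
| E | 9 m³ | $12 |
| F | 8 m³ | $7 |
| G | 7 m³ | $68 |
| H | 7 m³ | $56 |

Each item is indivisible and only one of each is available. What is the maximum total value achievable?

$68

This is a 0/1 knapsack; check combinations near the capacity.
- G: volume 7, value 68
- H: volume 7, value 56
- B: volume 3, value 47
- C: volume 7, value 24
- A: volume 9, value 16
Best: $68.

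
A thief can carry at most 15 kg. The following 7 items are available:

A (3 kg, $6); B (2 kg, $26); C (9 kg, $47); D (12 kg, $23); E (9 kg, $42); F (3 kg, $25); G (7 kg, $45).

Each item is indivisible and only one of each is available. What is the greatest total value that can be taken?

$102

This is a 0/1 knapsack; check combinations near the capacity.
- A+B+F+G: weight 3+2+3+7=15, value 6+26+25+45=102
- B+C+F: weight 2+9+3=14, value 26+47+25=98
- B+F+G: weight 2+3+7=12, value 26+25+45=96
- B+E+F: weight 2+9+3=14, value 26+42+25=93
- A+B+C: weight 3+2+9=14, value 6+26+47=79
Best: $102.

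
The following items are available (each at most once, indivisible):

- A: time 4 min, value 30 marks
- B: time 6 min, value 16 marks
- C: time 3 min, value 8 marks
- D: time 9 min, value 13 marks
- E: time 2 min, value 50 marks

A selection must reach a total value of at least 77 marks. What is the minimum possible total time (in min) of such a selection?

6

Subsets with value ≥ 77, sorted by total time:
- A+E: time 6, value 80
- A+C+E: time 9, value 88
Minimum time: 6 min.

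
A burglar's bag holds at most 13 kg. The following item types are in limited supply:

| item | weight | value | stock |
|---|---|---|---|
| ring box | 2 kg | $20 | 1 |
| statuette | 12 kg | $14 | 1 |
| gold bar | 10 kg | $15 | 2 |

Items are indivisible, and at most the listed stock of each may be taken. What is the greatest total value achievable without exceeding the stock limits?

$35

Best selections within weight 13 and stock limits:
- 1×ring box + 1×gold bar: weight 12, value 35
- 1×ring box: weight 2, value 20
- 1×gold bar: weight 10, value 15
Best: $35.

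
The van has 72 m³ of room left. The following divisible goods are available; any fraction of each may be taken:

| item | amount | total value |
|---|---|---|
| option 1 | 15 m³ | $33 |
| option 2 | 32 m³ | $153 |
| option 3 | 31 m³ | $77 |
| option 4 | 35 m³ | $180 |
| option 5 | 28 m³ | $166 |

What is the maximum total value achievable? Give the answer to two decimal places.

Take in order of value per unit:
- option 5 (166/28 per unit): all 28 → value 166, running total 166.00
- option 4 (180/35 per unit): all 35 → value 180, running total 346.00
- option 2 (153/32 per unit): 9 of 32 → value 9×153/32 = 43.0313, running total 389.03
Total 389.03.

389.03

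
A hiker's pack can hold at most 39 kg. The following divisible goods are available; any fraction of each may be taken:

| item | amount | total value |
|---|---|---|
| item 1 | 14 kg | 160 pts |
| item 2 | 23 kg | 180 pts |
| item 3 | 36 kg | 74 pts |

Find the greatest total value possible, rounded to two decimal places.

344.11

Take in order of value per unit:
- item 1 (160/14 per unit): all 14 → value 160, running total 160.00
- item 2 (180/23 per unit): all 23 → value 180, running total 340.00
- item 3 (74/36 per unit): 2 of 36 → value 2×74/36 = 4.1111, running total 344.11
Total 344.11.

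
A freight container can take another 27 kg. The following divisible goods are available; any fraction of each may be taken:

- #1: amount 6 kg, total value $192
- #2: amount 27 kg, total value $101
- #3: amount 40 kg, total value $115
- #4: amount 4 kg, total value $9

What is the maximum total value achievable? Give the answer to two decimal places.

270.56

Take in order of value per unit:
- #1 (192/6 per unit): all 6 → value 192, running total 192.00
- #2 (101/27 per unit): 21 of 27 → value 21×101/27 = 78.5556, running total 270.56
Total 270.56.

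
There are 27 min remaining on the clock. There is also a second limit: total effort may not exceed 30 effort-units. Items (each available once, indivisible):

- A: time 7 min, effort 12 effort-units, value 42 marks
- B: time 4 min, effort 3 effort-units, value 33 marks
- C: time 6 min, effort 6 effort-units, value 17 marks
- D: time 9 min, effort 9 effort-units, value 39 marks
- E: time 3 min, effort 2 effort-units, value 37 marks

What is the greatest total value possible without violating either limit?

151 marks

Feasible sets respecting both limits:
- A+B+D+E: time 23, effort 26, value 151
- A+C+D+E: time 25, effort 29, value 135
- A+B+C+D: time 26, effort 30, value 131
Best: 151 marks.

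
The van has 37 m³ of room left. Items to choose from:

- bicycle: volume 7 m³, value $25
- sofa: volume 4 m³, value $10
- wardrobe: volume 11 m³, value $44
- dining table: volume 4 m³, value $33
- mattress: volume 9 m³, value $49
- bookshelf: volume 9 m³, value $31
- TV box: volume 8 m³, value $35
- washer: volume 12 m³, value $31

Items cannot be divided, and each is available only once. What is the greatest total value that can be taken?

Check high-value combinations within 37 m³:
- bicycle+dining table+mattress+bookshelf+TV box: volume 7+4+9+9+8=37, value 25+33+49+31+35=173
- sofa+wardrobe+dining table+mattress+TV box: volume 4+11+4+9+8=36, value 10+44+33+49+35=171
- sofa+wardrobe+dining table+mattress+bookshelf: volume 4+11+4+9+9=37, value 10+44+33+49+31=167
- wardrobe+dining table+mattress+TV box: volume 11+4+9+8=32, value 44+33+49+35=161
- bicycle+sofa+wardrobe+dining table+mattress: volume 7+4+11+4+9=35, value 25+10+44+33+49=161
Best: $173.

$173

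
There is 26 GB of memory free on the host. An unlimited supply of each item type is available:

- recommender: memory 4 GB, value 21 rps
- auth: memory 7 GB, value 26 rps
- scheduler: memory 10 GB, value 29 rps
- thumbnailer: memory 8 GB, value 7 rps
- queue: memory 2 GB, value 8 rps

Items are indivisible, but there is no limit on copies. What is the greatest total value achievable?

134 rps

Best value-per-unit is recommender at 21/4; filling with it alone gives 6×21 = 126.
Optimal mix: 6×recommender + 1×queue → memory 26, value 134.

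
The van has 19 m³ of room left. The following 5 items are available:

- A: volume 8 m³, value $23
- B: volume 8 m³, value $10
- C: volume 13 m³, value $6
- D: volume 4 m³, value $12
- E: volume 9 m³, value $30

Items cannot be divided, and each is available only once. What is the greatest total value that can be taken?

$53

Check high-value combinations within 19 m³:
- A+E: volume 8+9=17, value 23+30=53
- D+E: volume 4+9=13, value 12+30=42
- B+E: volume 8+9=17, value 10+30=40
- A+D: volume 8+4=12, value 23+12=35
Best: $53.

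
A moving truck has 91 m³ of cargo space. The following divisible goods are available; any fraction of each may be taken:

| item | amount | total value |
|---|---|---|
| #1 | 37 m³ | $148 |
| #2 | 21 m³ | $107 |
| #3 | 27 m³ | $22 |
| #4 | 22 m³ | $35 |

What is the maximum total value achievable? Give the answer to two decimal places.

Take in order of value per unit:
- #2 (107/21 per unit): all 21 → value 107, running total 107.00
- #1 (148/37 per unit): all 37 → value 148, running total 255.00
- #4 (35/22 per unit): all 22 → value 35, running total 290.00
- #3 (22/27 per unit): 11 of 27 → value 11×22/27 = 8.9630, running total 298.96
Total 298.96.

298.96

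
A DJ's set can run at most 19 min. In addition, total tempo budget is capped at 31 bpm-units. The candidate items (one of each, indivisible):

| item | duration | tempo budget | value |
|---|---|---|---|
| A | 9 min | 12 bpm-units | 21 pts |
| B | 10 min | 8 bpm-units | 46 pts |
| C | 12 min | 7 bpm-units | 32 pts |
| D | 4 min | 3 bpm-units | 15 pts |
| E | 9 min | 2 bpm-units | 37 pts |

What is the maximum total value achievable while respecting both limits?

83 pts

Feasible sets respecting both limits:
- B+E: duration 19, tempo budget 10, value 83
- A+B: duration 19, tempo budget 20, value 67
- B+D: duration 14, tempo budget 11, value 61
Best: 83 pts.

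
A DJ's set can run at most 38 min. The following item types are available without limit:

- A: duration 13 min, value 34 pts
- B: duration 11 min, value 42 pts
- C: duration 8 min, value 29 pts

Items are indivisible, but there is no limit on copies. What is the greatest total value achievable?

Best value-per-unit is B at 42/11; filling with it alone gives 3×42 = 126.
Optimal mix: 2×B + 2×C → duration 38, value 142.

142 pts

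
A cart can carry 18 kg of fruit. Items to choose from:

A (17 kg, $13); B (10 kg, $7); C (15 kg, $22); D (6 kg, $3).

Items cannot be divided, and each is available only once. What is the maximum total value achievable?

$22

Check high-value combinations within 18 kg:
- C: weight 15, value 22
- A: weight 17, value 13
- B+D: weight 10+6=16, value 7+3=10
- B: weight 10, value 7
- D: weight 6, value 3
Best: $22.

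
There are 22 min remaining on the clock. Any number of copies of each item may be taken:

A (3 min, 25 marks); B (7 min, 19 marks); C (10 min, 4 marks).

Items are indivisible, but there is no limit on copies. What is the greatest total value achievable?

Best value-per-unit is A at 25/3, and filling with it alone uses time 7×3=21. No mix of the others beats 7×25 = 175.

175 marks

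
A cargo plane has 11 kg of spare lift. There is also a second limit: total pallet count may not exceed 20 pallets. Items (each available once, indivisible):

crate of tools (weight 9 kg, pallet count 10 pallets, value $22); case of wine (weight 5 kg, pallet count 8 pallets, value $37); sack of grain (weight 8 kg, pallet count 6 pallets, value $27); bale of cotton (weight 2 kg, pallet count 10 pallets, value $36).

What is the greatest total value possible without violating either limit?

$73

Feasible sets respecting both limits:
- case of wine+bale of cotton: weight 7, pallet count 18, value 73
- sack of grain+bale of cotton: weight 10, pallet count 16, value 63
- crate of tools+bale of cotton: weight 11, pallet count 20, value 58
- case of wine: weight 5, pallet count 8, value 37
Best: $73.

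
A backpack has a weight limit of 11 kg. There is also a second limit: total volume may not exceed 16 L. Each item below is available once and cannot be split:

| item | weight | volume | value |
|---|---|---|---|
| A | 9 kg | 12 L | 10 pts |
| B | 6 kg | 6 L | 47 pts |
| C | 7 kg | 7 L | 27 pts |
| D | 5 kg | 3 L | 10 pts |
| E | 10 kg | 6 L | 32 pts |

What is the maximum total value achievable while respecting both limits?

Feasible sets respecting both limits:
- B+D: weight 11, volume 9, value 57
- B: weight 6, volume 6, value 47
- E: weight 10, volume 6, value 32
Best: 57 pts.

57 pts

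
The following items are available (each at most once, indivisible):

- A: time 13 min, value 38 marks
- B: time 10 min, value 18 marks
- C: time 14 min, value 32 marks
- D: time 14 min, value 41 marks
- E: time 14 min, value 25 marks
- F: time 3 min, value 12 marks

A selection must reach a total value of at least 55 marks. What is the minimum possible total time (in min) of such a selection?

Subsets with value ≥ 55, sorted by total time:
- A+B: time 23, value 56
- B+D: time 24, value 59
- A+B+F: time 26, value 68
Minimum time: 23 min.

23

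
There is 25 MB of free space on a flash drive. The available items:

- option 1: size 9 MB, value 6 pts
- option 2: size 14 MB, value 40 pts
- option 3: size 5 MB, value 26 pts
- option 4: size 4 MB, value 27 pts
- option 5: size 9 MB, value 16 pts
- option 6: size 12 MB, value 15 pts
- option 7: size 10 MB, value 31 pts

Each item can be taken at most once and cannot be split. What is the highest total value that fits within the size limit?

Check high-value combinations within 25 MB:
- option 2+option 3+option 4: size 14+5+4=23, value 40+26+27=93
- option 3+option 4+option 7: size 5+4+10=19, value 26+27+31=84
- option 4+option 5+option 7: size 4+9+10=23, value 27+16+31=74
- option 3+option 5+option 7: size 5+9+10=24, value 26+16+31=73
- option 2+option 7: size 14+10=24, value 40+31=71
Best: 93 pts.

93 pts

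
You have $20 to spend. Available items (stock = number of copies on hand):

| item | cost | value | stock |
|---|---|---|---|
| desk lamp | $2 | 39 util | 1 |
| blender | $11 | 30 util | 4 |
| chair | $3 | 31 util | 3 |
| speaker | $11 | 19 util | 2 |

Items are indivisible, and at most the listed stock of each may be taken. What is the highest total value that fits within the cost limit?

Top feasible selections:
- 1×desk lamp + 3×chair: cost 11, value 132
- 1×desk lamp + 1×blender + 2×chair: cost 19, value 131
- 1×blender + 3×chair: cost 20, value 123
Best: 132 util.

132 util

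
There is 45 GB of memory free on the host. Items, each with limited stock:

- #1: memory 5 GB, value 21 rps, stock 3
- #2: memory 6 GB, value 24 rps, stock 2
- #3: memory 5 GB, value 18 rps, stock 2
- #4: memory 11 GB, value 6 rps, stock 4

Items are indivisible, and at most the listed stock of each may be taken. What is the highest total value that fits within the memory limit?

147 rps

Top feasible selections:
- 3×#1 + 2×#2 + 2×#3: memory 37, value 147
- 3×#1 + 2×#2 + 1×#3 + 1×#4: memory 43, value 135
- 2×#1 + 2×#2 + 2×#3 + 1×#4: memory 43, value 132
Best: 147 rps.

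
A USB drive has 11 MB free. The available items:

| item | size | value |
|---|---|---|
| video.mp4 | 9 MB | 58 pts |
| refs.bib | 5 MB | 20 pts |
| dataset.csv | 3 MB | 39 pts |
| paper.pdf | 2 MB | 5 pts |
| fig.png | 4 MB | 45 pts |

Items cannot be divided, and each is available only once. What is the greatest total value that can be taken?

89 pts

Check high-value combinations within 11 MB:
- dataset.csv+paper.pdf+fig.png: size 3+2+4=9, value 39+5+45=89
- dataset.csv+fig.png: size 3+4=7, value 39+45=84
- refs.bib+paper.pdf+fig.png: size 5+2+4=11, value 20+5+45=70
- refs.bib+fig.png: size 5+4=9, value 20+45=65
- refs.bib+dataset.csv+paper.pdf: size 5+3+2=10, value 20+39+5=64
Best: 89 pts.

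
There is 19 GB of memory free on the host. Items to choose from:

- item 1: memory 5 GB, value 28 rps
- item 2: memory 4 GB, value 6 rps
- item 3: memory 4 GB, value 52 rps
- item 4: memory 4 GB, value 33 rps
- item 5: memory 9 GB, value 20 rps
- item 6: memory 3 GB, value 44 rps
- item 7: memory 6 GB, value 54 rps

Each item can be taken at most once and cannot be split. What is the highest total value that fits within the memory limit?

Check high-value combinations within 19 GB:
- item 3+item 4+item 6+item 7: memory 4+4+3+6=17, value 52+33+44+54=183
- item 1+item 3+item 6+item 7: memory 5+4+3+6=18, value 28+52+44+54=178
- item 1+item 3+item 4+item 7: memory 5+4+4+6=19, value 28+52+33+54=167
Best: 183 rps.

183 rps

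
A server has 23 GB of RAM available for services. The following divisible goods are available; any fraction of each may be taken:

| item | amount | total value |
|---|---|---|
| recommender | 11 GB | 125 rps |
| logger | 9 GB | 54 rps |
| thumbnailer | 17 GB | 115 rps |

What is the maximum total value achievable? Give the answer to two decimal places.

Take in order of value per unit:
- recommender (125/11 per unit): all 11 → value 125, running total 125.00
- thumbnailer (115/17 per unit): 12 of 17 → value 12×115/17 = 81.1765, running total 206.18
Total 206.18.

206.18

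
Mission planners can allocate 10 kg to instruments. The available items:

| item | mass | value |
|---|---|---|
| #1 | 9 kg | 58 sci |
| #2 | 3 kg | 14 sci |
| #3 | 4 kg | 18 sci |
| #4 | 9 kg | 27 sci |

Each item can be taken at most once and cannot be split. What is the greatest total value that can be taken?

Check high-value combinations within 10 kg:
- #1: mass 9, value 58
- #2+#3: mass 3+4=7, value 14+18=32
- #4: mass 9, value 27
Best: 58 sci.

58 sci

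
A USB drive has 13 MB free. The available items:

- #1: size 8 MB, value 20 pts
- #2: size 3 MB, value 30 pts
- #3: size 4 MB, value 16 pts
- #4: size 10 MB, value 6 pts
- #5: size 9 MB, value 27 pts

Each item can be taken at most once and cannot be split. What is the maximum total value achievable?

57 pts

Check high-value combinations within 13 MB:
- #2+#5: size 3+9=12, value 30+27=57
- #1+#2: size 8+3=11, value 20+30=50
- #2+#3: size 3+4=7, value 30+16=46
- #3+#5: size 4+9=13, value 16+27=43
- #1+#3: size 8+4=12, value 20+16=36
Best: 57 pts.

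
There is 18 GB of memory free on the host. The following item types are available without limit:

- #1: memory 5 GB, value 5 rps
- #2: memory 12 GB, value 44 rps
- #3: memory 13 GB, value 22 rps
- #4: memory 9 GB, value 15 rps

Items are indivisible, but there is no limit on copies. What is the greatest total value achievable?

Best value-per-unit is #2 at 44/12; filling with it alone gives 1×44 = 44.
Optimal mix: 1×#1 + 1×#2 → memory 17, value 49.

49 rps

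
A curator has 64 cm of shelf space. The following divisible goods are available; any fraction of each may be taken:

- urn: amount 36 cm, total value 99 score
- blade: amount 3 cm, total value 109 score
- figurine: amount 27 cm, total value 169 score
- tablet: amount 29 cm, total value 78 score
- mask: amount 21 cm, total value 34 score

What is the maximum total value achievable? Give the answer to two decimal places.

Take in order of value per unit:
- blade (109/3 per unit): all 3 → value 109, running total 109.00
- figurine (169/27 per unit): all 27 → value 169, running total 278.00
- urn (99/36 per unit): 34 of 36 → value 34×99/36 = 93.5000, running total 371.50
Total 371.50.

371.50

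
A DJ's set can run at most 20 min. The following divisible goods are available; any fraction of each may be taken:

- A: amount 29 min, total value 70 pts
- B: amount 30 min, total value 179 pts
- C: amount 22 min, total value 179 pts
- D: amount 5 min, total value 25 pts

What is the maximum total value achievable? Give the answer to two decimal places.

Take in order of value per unit:
- C (179/22 per unit): 20 of 22 → value 20×179/22 = 162.7273, running total 162.73
Total 162.73.

162.73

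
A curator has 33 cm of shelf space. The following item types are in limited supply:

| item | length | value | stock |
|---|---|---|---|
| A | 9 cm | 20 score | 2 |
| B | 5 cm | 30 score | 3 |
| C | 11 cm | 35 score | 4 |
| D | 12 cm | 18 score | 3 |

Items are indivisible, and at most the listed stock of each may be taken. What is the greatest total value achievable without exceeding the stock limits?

130 score

Best selections within length 33 and stock limits:
- 2×B + 2×C: length 32, value 130
- 2×A + 3×B: length 33, value 130
- 3×B + 1×C: length 26, value 125
- 1×A + 2×B + 1×C: length 30, value 115
Best: 130 score.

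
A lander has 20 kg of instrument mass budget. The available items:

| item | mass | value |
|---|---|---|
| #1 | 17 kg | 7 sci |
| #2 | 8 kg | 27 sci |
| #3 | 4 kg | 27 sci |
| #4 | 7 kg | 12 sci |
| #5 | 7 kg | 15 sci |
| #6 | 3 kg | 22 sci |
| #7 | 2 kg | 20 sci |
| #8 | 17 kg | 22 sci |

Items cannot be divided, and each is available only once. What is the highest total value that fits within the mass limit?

This is a 0/1 knapsack; check combinations near the capacity.
- #2+#3+#6+#7: mass 8+4+3+2=17, value 27+27+22+20=96
- #3+#5+#6+#7: mass 4+7+3+2=16, value 27+15+22+20=84
- #2+#5+#6+#7: mass 8+7+3+2=20, value 27+15+22+20=84
Best: 96 sci.

96 sci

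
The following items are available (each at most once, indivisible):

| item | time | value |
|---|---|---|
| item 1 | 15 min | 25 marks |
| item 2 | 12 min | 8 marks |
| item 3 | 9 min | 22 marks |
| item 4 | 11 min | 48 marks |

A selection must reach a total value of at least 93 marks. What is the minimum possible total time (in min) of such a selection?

35

Subsets with value ≥ 93, sorted by total time:
- item 1+item 3+item 4: time 35, value 95
- item 1+item 2+item 3+item 4: time 47, value 103
Minimum time: 35 min.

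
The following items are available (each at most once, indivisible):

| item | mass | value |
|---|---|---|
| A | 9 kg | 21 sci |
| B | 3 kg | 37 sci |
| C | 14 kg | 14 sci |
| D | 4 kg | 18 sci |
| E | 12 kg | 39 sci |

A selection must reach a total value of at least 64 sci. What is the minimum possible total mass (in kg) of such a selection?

Subsets with value ≥ 64, sorted by total mass:
- B+E: mass 15, value 76
- A+B+D: mass 16, value 76
- B+D+E: mass 19, value 94
Minimum mass: 15 kg.

15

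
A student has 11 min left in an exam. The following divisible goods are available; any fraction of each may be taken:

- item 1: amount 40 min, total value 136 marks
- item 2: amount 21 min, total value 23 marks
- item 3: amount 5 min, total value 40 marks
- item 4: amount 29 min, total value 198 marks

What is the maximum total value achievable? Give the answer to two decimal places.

80.97

Take in order of value per unit:
- item 3 (40/5 per unit): all 5 → value 40, running total 40.00
- item 4 (198/29 per unit): 6 of 29 → value 6×198/29 = 40.9655, running total 80.97
Total 80.97.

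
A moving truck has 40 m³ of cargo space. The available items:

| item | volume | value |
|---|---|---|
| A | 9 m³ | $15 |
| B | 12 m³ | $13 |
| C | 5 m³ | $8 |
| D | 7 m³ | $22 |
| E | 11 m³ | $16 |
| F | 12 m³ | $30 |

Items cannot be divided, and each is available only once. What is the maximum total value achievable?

Check high-value combinations within 40 m³:
- A+D+E+F: volume 9+7+11+12=39, value 15+22+16+30=83
- A+B+D+F: volume 9+12+7+12=40, value 15+13+22+30=80
- C+D+E+F: volume 5+7+11+12=35, value 8+22+16+30=76
- A+C+D+F: volume 9+5+7+12=33, value 15+8+22+30=75
Best: $83.

$83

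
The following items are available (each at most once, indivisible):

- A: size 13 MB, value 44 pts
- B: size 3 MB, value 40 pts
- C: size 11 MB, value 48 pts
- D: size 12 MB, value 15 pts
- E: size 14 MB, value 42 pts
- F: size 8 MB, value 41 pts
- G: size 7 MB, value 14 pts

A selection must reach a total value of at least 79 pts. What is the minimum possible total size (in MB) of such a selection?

11

Subsets with value ≥ 79, sorted by total size:
- B+F: size 11, value 81
- B+C: size 14, value 88
- A+B: size 16, value 84
- B+E: size 17, value 82
Minimum size: 11 MB.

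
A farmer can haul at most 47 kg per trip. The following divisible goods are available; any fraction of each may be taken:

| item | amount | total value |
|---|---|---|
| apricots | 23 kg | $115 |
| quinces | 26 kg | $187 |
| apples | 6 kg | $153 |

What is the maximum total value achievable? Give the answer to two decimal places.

Take in order of value per unit:
- apples (153/6 per unit): all 6 → value 153, running total 153.00
- quinces (187/26 per unit): all 26 → value 187, running total 340.00
- apricots (115/23 per unit): 15 of 23 → value 15×115/23 = 75.0000, running total 415.00
Total 415.00.

415.00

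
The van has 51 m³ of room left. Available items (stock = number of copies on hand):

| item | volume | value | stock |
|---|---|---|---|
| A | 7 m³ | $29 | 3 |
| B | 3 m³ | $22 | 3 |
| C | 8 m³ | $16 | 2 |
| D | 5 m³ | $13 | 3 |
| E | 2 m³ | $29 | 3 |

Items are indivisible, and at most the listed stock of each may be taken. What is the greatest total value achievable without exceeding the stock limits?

$279

Best selections within volume 51 and stock limits:
- 3×A + 3×B + 3×D + 3×E: volume 51, value 279
- 3×A + 3×B + 1×C + 1×D + 3×E: volume 49, value 269
- 3×A + 3×B + 2×D + 3×E: volume 46, value 266
Best: $279.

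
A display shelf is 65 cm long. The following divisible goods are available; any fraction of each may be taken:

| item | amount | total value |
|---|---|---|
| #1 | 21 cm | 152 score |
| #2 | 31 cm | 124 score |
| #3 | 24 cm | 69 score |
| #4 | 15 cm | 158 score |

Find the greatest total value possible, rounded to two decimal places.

Take in order of value per unit:
- #4 (158/15 per unit): all 15 → value 158, running total 158.00
- #1 (152/21 per unit): all 21 → value 152, running total 310.00
- #2 (124/31 per unit): 29 of 31 → value 29×124/31 = 116.0000, running total 426.00
Total 426.00.

426.00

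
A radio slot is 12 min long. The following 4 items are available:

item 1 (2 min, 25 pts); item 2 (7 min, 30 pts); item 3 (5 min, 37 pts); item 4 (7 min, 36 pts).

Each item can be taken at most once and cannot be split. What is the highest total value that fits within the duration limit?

73 pts

Check high-value combinations within 12 min:
- item 3+item 4: duration 5+7=12, value 37+36=73
- item 2+item 3: duration 7+5=12, value 30+37=67
- item 1+item 3: duration 2+5=7, value 25+37=62
- item 1+item 4: duration 2+7=9, value 25+36=61
Best: 73 pts.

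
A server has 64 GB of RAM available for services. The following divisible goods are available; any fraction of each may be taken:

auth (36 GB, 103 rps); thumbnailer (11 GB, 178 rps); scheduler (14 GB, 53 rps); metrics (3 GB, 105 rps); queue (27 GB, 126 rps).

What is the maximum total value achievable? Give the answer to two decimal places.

487.75

Take in order of value per unit:
- metrics (105/3 per unit): all 3 → value 105, running total 105.00
- thumbnailer (178/11 per unit): all 11 → value 178, running total 283.00
- queue (126/27 per unit): all 27 → value 126, running total 409.00
- scheduler (53/14 per unit): all 14 → value 53, running total 462.00
- auth (103/36 per unit): 9 of 36 → value 9×103/36 = 25.7500, running total 487.75
Total 487.75.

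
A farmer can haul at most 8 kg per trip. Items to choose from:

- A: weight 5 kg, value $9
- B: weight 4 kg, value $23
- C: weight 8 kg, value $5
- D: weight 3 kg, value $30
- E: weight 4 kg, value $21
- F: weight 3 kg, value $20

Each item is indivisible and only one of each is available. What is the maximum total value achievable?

$53

This is a 0/1 knapsack; check combinations near the capacity.
- B+D: weight 4+3=7, value 23+30=53
- D+E: weight 3+4=7, value 30+21=51
- D+F: weight 3+3=6, value 30+20=50
- B+E: weight 4+4=8, value 23+21=44
- B+F: weight 4+3=7, value 23+20=43
Best: $53.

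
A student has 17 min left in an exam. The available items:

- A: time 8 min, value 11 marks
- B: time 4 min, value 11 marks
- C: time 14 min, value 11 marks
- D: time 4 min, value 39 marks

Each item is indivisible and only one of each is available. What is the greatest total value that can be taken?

This is a 0/1 knapsack; check combinations near the capacity.
- A+B+D: time 8+4+4=16, value 11+11+39=61
- B+D: time 4+4=8, value 11+39=50
- A+D: time 8+4=12, value 11+39=50
- D: time 4, value 39
- A+B: time 8+4=12, value 11+11=22
Best: 61 marks.

61 marks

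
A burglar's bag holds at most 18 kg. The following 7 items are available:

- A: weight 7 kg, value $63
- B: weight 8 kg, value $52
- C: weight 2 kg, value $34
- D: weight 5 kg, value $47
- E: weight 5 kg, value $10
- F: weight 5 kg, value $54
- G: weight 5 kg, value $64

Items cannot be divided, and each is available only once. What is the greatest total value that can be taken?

$199

This is a 0/1 knapsack; check combinations near the capacity.
- C+D+F+G: weight 2+5+5+5=17, value 34+47+54+64=199
- A+F+G: weight 7+5+5=17, value 63+54+64=181
- A+D+G: weight 7+5+5=17, value 63+47+64=174
- B+F+G: weight 8+5+5=18, value 52+54+64=170
Best: $199.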